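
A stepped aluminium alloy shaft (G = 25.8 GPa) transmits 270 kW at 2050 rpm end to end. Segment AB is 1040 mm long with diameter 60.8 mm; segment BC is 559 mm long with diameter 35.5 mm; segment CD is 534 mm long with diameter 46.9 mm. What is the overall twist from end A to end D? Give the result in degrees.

15.3°

ω = 2π·2050/60 = 214.7 rad/s, so T = P/ω = 270×10³ / 214.7 = 1258 N·m.
J_AB = π(0.0608)⁴/32 = 1.34×10^-6 m⁴; J_BC = π(0.0355)⁴/32 = 1.56×10^-7 m⁴; J_CD = π(0.0469)⁴/32 = 4.75×10^-7 m⁴.
θ = (T/G)·Σ L_i/J_i = (1258/25.8×10⁹)·(1.04/1.34×10^-6 + 0.559/1.56×10^-7 + 0.534/4.75×10^-7) = 0.2674 rad.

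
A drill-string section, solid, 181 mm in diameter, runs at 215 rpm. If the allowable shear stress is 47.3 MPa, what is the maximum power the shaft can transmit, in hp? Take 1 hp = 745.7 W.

1660 hp

J = πd⁴/32 = π(0.181)⁴/32 = 1.054×10^-4 m⁴.
T_max = τ_allow·J/r = 4.73×10^7 × 1.054×10^-4 / 0.0905 = 55070 N·m.
ω = 2π·215/60 = 22.51 rad/s, so P_max = T_max·ω = 1.240×10^6 W.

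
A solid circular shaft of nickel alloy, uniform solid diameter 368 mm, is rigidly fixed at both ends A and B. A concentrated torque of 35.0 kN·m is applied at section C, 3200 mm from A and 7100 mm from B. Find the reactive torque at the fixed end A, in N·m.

24100 N·m

With uniform GJ and both ends fixed, compatibility θ_AC = θ_CB gives T_A·a = T_B·b, together with T_A + T_B = T₀.
T_A = T₀·b/(a+b) = 35000·7100/10300 = 24130 N·m; T_B = 10870 N·m.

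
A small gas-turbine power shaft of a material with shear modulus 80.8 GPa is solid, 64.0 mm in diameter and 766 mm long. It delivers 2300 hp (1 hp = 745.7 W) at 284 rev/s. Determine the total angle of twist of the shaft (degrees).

ω = 2π·284 = 1784 rad/s, so T = P/ω = 2300×745.7 / 1784 = 961.2 N·m.
J = πd⁴/32 = π(0.0640)⁴/32 = 1.647×10^-6 m⁴.
θ = T·L/(G·J) = 961.2 × 0.766 / (80.8×10⁹ × 1.647×10^-6) = 5.532×10^-3 rad.

0.317°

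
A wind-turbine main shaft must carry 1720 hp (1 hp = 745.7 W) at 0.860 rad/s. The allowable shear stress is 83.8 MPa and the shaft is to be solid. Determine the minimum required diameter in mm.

449 mm

ω = 0.860 rad/s, so T = P/ω = 1720×745.7 / 0.8600 = 1.491e6 N·m.
For a solid shaft τ_max = 16T/(πd³), so d = (16T/(π τ_allow))^(1/3) = (16·1.491e6/(π·8.38×10^7))^(1/3) = 0.4492 m.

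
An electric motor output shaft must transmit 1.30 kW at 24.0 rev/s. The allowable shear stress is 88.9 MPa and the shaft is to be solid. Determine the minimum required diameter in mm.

ω = 2π·24.0 = 150.8 rad/s, so T = P/ω = 1.30×10³ / 150.8 = 8.621 N·m.
For a solid shaft τ_max = 16T/(πd³), so d = (16T/(π τ_allow))^(1/3) = (16·8.621/(π·8.89×10^7))^(1/3) = 0.007904 m.

7.90 mm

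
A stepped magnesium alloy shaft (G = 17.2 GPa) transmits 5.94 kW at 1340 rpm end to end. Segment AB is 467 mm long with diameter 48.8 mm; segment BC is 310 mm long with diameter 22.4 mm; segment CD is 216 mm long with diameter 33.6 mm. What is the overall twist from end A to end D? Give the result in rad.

ω = 2π·1340/60 = 140.3 rad/s, so T = P/ω = 5.94×10³ / 140.3 = 42.33 N·m.
J_AB = π(0.0488)⁴/32 = 5.57×10^-7 m⁴; J_BC = π(0.0224)⁴/32 = 2.47×10^-8 m⁴; J_CD = π(0.0336)⁴/32 = 1.25×10^-7 m⁴.
θ = (T/G)·Σ L_i/J_i = (42.33/17.2×10⁹)·(0.467/5.57×10^-7 + 0.310/2.47×10^-8 + 0.216/1.25×10^-7) = 0.03718 rad.

0.0372 rad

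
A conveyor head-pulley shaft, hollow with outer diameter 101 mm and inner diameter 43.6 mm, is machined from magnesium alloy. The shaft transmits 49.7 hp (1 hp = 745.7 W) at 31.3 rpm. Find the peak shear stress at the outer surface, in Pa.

ω = 2π·31.3/60 = 3.278 rad/s, so T = P/ω = 49.7×745.7 / 3.278 = 11310 N·m.
J = π(d_o⁴ − d_i⁴)/32 = π(0.101⁴ − 0.0436⁴)/32 = 9.861×10^-6 m⁴.
τ_max = T·r/J = 11310 × 0.0505 / 9.861×10^-6 = 5.790×10^7 Pa.

5.79e7 Pa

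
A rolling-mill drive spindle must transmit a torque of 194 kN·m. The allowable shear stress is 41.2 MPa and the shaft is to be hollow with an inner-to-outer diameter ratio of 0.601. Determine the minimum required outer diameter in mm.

For a hollow shaft with d_i/d_o = 0.601: τ_max = 16T/(π d_o³ (1−k⁴)), so d_o = [16T/(π τ_allow (1−k⁴))]^(1/3) = [16·194000/(π·4.12×10^7·0.8695)]^(1/3) = 0.3021 m.

302 mm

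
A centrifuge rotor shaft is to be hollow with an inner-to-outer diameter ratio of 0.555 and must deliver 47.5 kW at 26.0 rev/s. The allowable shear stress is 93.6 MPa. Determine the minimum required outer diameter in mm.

ω = 2π·26.0 = 163.4 rad/s, so T = P/ω = 47.5×10³ / 163.4 = 290.8 N·m.
For a hollow shaft with d_i/d_o = 0.555: τ_max = 16T/(π d_o³ (1−k⁴)), so d_o = [16T/(π τ_allow (1−k⁴))]^(1/3) = [16·290.8/(π·9.36×10^7·0.9051)]^(1/3) = 0.02595 m.

26.0 mm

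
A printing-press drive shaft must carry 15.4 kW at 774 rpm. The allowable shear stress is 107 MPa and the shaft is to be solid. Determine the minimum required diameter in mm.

ω = 2π·774/60 = 81.05 rad/s, so T = P/ω = 15.4×10³ / 81.05 = 190.0 N·m.
For a solid shaft τ_max = 16T/(πd³), so d = (16T/(π τ_allow))^(1/3) = (16·190.0/(π·1.07×10^8))^(1/3) = 0.02083 m.

20.8 mm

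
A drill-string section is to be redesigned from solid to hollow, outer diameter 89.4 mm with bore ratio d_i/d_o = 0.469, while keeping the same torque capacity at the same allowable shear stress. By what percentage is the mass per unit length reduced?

19.4 %

Equal τ_max and T ⇒ the solid shaft needs d_s³ = d_o³(1−k⁴), so d_s = 89.4·(1−0.469⁴)^(1/3) = 87.93 mm.
Area ratio A_h/A_s = d_o²(1−k²)/d_s² = (1−k²)/(1−k⁴)^(2/3) = 0.8063.
Mass saving = 1 − 0.8063 = 19.4 %.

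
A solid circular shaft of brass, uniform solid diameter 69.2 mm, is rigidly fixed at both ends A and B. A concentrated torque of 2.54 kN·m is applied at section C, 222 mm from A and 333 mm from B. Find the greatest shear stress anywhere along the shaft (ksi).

With uniform GJ and both ends fixed, compatibility θ_AC = θ_CB gives T_A·a = T_B·b, together with T_A + T_B = T₀.
T_A = T₀·b/(a+b) = 2540·333/555.0 = 1524 N·m; T_B = 1016 N·m.
τ in each portion: τ_AC = 2.34×10^7 Pa, τ_CB = 1.56×10^7 Pa; maximum is in AC.
τ_max = T_AC·r/J = 1524·0.0346/2.25×10^-6 = 2.342×10^7 Pa.

3.40 ksi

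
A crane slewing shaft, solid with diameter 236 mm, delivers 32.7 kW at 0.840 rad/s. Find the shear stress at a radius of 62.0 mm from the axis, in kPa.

ω = 0.840 rad/s, so T = P/ω = 32.7×10³ / 0.8400 = 38930 N·m.
J = πd⁴/32 = π(0.236)⁴/32 = 3.045×10^-4 m⁴.
Shear stress varies linearly with radius: τ = T·r/J = 38930 × 0.0620 / 3.045×10^-4 = 7.925×10^6 Pa.

7930 kPa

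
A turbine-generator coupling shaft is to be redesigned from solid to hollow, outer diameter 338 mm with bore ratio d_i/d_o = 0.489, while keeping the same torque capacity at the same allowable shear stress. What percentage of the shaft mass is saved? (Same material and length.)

Equal τ_max and T ⇒ the solid shaft needs d_s³ = d_o³(1−k⁴), so d_s = 338·(1−0.489⁴)^(1/3) = 331.4 mm.
Area ratio A_h/A_s = d_o²(1−k²)/d_s² = (1−k²)/(1−k⁴)^(2/3) = 0.7913.
Mass saving = 1 − 0.7913 = 20.9 %.

20.9 %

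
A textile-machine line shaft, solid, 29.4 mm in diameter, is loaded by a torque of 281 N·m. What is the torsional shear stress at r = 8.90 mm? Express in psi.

4950 psi

J = πd⁴/32 = π(0.0294)⁴/32 = 7.335×10^-8 m⁴.
Shear stress varies linearly with radius: τ = T·r/J = 281.0 × 0.00890 / 7.335×10^-8 = 3.410×10^7 Pa.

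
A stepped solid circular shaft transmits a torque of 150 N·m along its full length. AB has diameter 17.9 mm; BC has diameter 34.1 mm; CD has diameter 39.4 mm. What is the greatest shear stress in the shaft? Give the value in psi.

Under the same torque, τ_max = 16T/(πd³) is largest where d is smallest — segment AB (d = 17.9 mm).
τ_max = 16·150.0/(π·(0.0179)³) = 1.332×10^8 Pa.

19300 psi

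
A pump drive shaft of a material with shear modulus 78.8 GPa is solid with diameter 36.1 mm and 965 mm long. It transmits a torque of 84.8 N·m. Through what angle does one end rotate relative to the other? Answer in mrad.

J = πd⁴/32 = π(0.0361)⁴/32 = 1.667×10^-7 m⁴.
θ = T·L/(G·J) = 84.80 × 0.965 / (78.8×10⁹ × 1.667×10^-7) = 6.228×10^-3 rad.

6.23 mrad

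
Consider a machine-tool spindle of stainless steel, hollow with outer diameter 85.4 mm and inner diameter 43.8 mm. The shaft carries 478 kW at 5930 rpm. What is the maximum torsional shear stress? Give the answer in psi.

981 psi

ω = 2π·5930/60 = 621.0 rad/s, so T = P/ω = 478×10³ / 621.0 = 769.7 N·m.
J = π(d_o⁴ − d_i⁴)/32 = π(0.0854⁴ − 0.0438⁴)/32 = 4.861×10^-6 m⁴.
τ_max = T·r/J = 769.7 × 0.0427 / 4.861×10^-6 = 6.762×10^6 Pa.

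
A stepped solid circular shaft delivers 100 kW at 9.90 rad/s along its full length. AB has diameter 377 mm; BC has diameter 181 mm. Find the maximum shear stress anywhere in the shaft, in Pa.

8.68e6 Pa

ω = 9.90 rad/s, so T = P/ω = 100×10³ / 9.900 = 10100 N·m.
Under the same torque, τ_max = 16T/(πd³) is largest where d is smallest — segment BC (d = 181 mm).
τ_max = 16·10100/(π·(0.181)³) = 8.676×10^6 Pa.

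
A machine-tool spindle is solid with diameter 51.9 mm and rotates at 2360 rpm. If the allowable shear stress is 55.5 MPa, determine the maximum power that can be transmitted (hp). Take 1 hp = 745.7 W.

J = πd⁴/32 = π(0.0519)⁴/32 = 7.123×10^-7 m⁴.
T_max = τ_allow·J/r = 5.55×10^7 × 7.123×10^-7 / 0.0260 = 1523 N·m.
ω = 2π·2360/60 = 247.1 rad/s, so P_max = T_max·ω = 3.765×10^5 W.

505 hp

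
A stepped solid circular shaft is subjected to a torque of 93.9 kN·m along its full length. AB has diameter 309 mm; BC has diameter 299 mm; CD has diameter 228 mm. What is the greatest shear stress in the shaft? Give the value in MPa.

40.3 MPa

Under the same torque, τ_max = 16T/(πd³) is largest where d is smallest — segment CD (d = 228 mm).
τ_max = 16·93900/(π·(0.228)³) = 4.035×10^7 Pa.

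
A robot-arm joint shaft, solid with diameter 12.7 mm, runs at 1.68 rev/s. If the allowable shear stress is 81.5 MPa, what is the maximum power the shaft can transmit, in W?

J = πd⁴/32 = π(0.0127)⁴/32 = 2.554×10^-9 m⁴.
T_max = τ_allow·J/r = 8.15×10^7 × 2.554×10^-9 / 0.00635 = 32.78 N·m.
ω = 2π·1.68 = 10.56 rad/s, so P_max = T_max·ω = 346.0 W.

346 W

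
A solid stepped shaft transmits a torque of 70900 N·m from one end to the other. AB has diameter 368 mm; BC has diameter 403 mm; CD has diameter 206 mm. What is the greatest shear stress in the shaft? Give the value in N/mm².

Under the same torque, τ_max = 16T/(πd³) is largest where d is smallest — segment CD (d = 206 mm).
τ_max = 16·70900/(π·(0.206)³) = 4.131×10^7 Pa.

41.3 N/mm²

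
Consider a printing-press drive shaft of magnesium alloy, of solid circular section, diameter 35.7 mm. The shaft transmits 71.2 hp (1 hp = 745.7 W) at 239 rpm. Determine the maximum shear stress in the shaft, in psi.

ω = 2π·239/60 = 25.03 rad/s, so T = P/ω = 71.2×745.7 / 25.03 = 2121 N·m.
J = πd⁴/32 = π(0.0357)⁴/32 = 1.595×10^-7 m⁴.
τ_max = T·r/J = 2121 × 0.0179 / 1.595×10^-7 = 2.375×10^8 Pa.

34400 psi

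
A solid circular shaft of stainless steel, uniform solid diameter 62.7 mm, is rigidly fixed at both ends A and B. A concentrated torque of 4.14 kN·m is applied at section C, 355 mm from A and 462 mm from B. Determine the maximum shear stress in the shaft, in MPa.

With uniform GJ and both ends fixed, compatibility θ_AC = θ_CB gives T_A·a = T_B·b, together with T_A + T_B = T₀.
T_A = T₀·b/(a+b) = 4140·462/817.0 = 2341 N·m; T_B = 1799 N·m.
τ in each portion: τ_AC = 4.84×10^7 Pa, τ_CB = 3.72×10^7 Pa; maximum is in AC.
τ_max = T_AC·r/J = 2341·0.0314/1.52×10^-6 = 4.837×10^7 Pa.

48.4 MPa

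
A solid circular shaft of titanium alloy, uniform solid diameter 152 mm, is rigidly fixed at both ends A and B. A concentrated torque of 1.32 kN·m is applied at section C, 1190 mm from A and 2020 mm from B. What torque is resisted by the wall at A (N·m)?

With uniform GJ and both ends fixed, compatibility θ_AC = θ_CB gives T_A·a = T_B·b, together with T_A + T_B = T₀.
T_A = T₀·b/(a+b) = 1320·2020/3210 = 830.7 N·m; T_B = 489.3 N·m.

831 N·m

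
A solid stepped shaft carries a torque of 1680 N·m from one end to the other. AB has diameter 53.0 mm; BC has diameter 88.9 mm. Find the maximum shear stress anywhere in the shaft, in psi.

8340 psi

Under the same torque, τ_max = 16T/(πd³) is largest where d is smallest — segment AB (d = 53.0 mm).
τ_max = 16·1680/(π·(0.0530)³) = 5.747×10^7 Pa.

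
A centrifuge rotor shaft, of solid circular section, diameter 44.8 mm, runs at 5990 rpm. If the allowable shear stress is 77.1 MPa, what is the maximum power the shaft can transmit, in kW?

854 kW

J = πd⁴/32 = π(0.0448)⁴/32 = 3.955×10^-7 m⁴.
T_max = τ_allow·J/r = 7.71×10^7 × 3.955×10^-7 / 0.0224 = 1361 N·m.
ω = 2π·5990/60 = 627.3 rad/s, so P_max = T_max·ω = 8.538×10^5 W.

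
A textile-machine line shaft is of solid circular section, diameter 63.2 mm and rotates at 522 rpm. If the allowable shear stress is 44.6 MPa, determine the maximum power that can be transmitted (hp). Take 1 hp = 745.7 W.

162 hp

J = πd⁴/32 = π(0.0632)⁴/32 = 1.566×10^-6 m⁴.
T_max = τ_allow·J/r = 4.46×10^7 × 1.566×10^-6 / 0.0316 = 2211 N·m.
ω = 2π·522/60 = 54.66 rad/s, so P_max = T_max·ω = 1.208×10^5 W.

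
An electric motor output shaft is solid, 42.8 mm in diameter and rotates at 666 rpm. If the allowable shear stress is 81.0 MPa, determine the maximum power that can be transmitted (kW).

J = πd⁴/32 = π(0.0428)⁴/32 = 3.294×10^-7 m⁴.
T_max = τ_allow·J/r = 8.10×10^7 × 3.294×10^-7 / 0.0214 = 1247 N·m.
ω = 2π·666/60 = 69.74 rad/s, so P_max = T_max·ω = 8.697×10^4 W.

87.0 kW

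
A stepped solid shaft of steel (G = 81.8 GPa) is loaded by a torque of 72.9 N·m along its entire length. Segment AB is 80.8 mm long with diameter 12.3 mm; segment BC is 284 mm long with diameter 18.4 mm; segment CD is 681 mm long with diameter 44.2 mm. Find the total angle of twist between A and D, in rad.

0.0562 rad

J_AB = π(0.0123)⁴/32 = 2.25×10^-9 m⁴; J_BC = π(0.0184)⁴/32 = 1.13×10^-8 m⁴; J_CD = π(0.0442)⁴/32 = 3.75×10^-7 m⁴.
θ = (T/G)·Σ L_i/J_i = (72.90/81.8×10⁹)·(0.0808/2.25×10^-9 + 0.284/1.13×10^-8 + 0.681/3.75×10^-7) = 0.05616 rad.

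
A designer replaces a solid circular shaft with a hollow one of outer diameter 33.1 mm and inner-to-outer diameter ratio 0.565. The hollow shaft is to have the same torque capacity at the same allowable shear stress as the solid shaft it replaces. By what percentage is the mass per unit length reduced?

Equal τ_max and T ⇒ the solid shaft needs d_s³ = d_o³(1−k⁴), so d_s = 33.1·(1−0.565⁴)^(1/3) = 31.94 mm.
Area ratio A_h/A_s = d_o²(1−k²)/d_s² = (1−k²)/(1−k⁴)^(2/3) = 0.7313.
Mass saving = 1 − 0.7313 = 26.9 %.

26.9 %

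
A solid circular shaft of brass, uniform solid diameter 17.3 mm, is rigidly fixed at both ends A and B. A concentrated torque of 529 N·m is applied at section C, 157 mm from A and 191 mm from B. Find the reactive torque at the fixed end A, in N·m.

With uniform GJ and both ends fixed, compatibility θ_AC = θ_CB gives T_A·a = T_B·b, together with T_A + T_B = T₀.
T_A = T₀·b/(a+b) = 529.0·191/348.0 = 290.3 N·m; T_B = 238.7 N·m.

290 N·m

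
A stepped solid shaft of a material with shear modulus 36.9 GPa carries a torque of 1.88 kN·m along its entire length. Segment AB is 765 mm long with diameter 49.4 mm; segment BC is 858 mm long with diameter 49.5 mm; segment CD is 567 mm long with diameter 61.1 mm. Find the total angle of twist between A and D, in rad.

0.162 rad

J_AB = π(0.0494)⁴/32 = 5.85×10^-7 m⁴; J_BC = π(0.0495)⁴/32 = 5.89×10^-7 m⁴; J_CD = π(0.0611)⁴/32 = 1.37×10^-6 m⁴.
θ = (T/G)·Σ L_i/J_i = (1880/36.9×10⁹)·(0.765/5.85×10^-7 + 0.858/5.89×10^-7 + 0.567/1.37×10^-6) = 0.1619 rad.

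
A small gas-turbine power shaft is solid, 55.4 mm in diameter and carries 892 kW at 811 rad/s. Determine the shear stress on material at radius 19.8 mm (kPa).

23500 kPa

ω = 811 rad/s, so T = P/ω = 892×10³ / 811.0 = 1100 N·m.
J = πd⁴/32 = π(0.0554)⁴/32 = 9.248×10^-7 m⁴.
Shear stress varies linearly with radius: τ = T·r/J = 1100 × 0.0198 / 9.248×10^-7 = 2.355×10^7 Pa.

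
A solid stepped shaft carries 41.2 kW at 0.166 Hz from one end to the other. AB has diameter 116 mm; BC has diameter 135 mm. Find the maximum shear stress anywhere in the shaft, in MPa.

129 MPa

ω = 2π·0.166 = 1.043 rad/s, so T = P/ω = 41.2×10³ / 1.043 = 39500 N·m.
Under the same torque, τ_max = 16T/(πd³) is largest where d is smallest — segment AB (d = 116 mm).
τ_max = 16·39500/(π·(0.116)³) = 1.289×10^8 Pa.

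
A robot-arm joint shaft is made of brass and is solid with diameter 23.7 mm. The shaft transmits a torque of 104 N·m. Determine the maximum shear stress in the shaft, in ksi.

J = πd⁴/32 = π(0.0237)⁴/32 = 3.097×10^-8 m⁴.
τ_max = T·r/J = 104.0 × 0.0118 / 3.097×10^-8 = 3.979×10^7 Pa.

5.77 ksi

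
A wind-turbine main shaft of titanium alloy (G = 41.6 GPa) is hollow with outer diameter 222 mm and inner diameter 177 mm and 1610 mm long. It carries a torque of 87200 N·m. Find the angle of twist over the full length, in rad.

0.0237 rad

J = π(d_o⁴ − d_i⁴)/32 = π(0.222⁴ − 0.177⁴)/32 = 1.421×10^-4 m⁴.
θ = T·L/(G·J) = 87200 × 1.61 / (41.6×10⁹ × 1.421×10^-4) = 0.02375 rad.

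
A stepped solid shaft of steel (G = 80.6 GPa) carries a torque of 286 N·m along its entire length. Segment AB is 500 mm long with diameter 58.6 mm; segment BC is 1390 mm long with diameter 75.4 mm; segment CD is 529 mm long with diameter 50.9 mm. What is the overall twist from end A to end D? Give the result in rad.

0.00594 rad

J_AB = π(0.0586)⁴/32 = 1.16×10^-6 m⁴; J_BC = π(0.0754)⁴/32 = 3.17×10^-6 m⁴; J_CD = π(0.0509)⁴/32 = 6.59×10^-7 m⁴.
θ = (T/G)·Σ L_i/J_i = (286.0/80.6×10⁹)·(0.500/1.16×10^-6 + 1.39/3.17×10^-6 + 0.529/6.59×10^-7) = 5.935×10^-3 rad.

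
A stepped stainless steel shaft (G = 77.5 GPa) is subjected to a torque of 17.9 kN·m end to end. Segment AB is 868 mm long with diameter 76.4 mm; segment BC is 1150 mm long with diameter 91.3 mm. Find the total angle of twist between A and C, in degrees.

J_AB = π(0.0764)⁴/32 = 3.34×10^-6 m⁴; J_BC = π(0.0913)⁴/32 = 6.82×10^-6 m⁴.
θ = (T/G)·Σ L_i/J_i = (17900/77.5×10⁹)·(0.868/3.34×10^-6 + 1.15/6.82×10^-6) = 0.09887 rad.

5.67°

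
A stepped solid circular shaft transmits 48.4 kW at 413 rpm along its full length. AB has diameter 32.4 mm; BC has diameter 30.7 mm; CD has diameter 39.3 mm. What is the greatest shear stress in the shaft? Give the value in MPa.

197 MPa

ω = 2π·413/60 = 43.25 rad/s, so T = P/ω = 48.4×10³ / 43.25 = 1119 N·m.
Under the same torque, τ_max = 16T/(πd³) is largest where d is smallest — segment BC (d = 30.7 mm).
τ_max = 16·1119/(π·(0.0307)³) = 1.970×10^8 Pa.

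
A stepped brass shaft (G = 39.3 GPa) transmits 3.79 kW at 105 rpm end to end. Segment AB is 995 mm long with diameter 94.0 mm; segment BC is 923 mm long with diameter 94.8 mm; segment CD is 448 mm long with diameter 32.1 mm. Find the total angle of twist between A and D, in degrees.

2.28°

ω = 2π·105/60 = 11.00 rad/s, so T = P/ω = 3.79×10³ / 11.00 = 344.7 N·m.
J_AB = π(0.0940)⁴/32 = 7.66×10^-6 m⁴; J_BC = π(0.0948)⁴/32 = 7.93×10^-6 m⁴; J_CD = π(0.0321)⁴/32 = 1.04×10^-7 m⁴.
θ = (T/G)·Σ L_i/J_i = (344.7/39.3×10⁹)·(0.995/7.66×10^-6 + 0.923/7.93×10^-6 + 0.448/1.04×10^-7) = 0.03985 rad.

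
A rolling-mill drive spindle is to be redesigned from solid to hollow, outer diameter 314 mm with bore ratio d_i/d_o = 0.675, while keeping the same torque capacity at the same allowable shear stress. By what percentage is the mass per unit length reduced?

36.4 %

Equal τ_max and T ⇒ the solid shaft needs d_s³ = d_o³(1−k⁴), so d_s = 314·(1−0.675⁴)^(1/3) = 290.6 mm.
Area ratio A_h/A_s = d_o²(1−k²)/d_s² = (1−k²)/(1−k⁴)^(2/3) = 0.6357.
Mass saving = 1 − 0.6357 = 36.4 %.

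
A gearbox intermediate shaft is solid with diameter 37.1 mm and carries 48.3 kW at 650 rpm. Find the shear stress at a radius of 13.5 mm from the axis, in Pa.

ω = 2π·650/60 = 68.07 rad/s, so T = P/ω = 48.3×10³ / 68.07 = 709.6 N·m.
J = πd⁴/32 = π(0.0371)⁴/32 = 1.860×10^-7 m⁴.
Shear stress varies linearly with radius: τ = T·r/J = 709.6 × 0.0135 / 1.860×10^-7 = 5.150×10^7 Pa.

5.15e7 Pa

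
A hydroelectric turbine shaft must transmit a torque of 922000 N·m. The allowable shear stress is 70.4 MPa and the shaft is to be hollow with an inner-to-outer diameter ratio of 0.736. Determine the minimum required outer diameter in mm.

For a hollow shaft with d_i/d_o = 0.736: τ_max = 16T/(π d_o³ (1−k⁴)), so d_o = [16T/(π τ_allow (1−k⁴))]^(1/3) = [16·922000/(π·7.04×10^7·0.7066)]^(1/3) = 0.4553 m.

455 mm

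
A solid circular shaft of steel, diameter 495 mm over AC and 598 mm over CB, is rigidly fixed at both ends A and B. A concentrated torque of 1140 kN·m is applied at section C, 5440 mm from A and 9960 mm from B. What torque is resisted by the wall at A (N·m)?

527000 N·m

Compatibility: T_A·a/J_AC = T_B·b/J_CB with T_A + T_B = T₀.
J_AC = 5.89×10^-3 m⁴, J_CB = 0.0126 m⁴, so T_A = T₀·(J_AC/a)/((J_AC/a)+(J_CB/b)) = 527000 N·m, T_B = 613000 N·m.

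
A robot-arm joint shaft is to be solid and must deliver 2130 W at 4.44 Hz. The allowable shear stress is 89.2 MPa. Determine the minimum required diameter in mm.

16.3 mm

ω = 2π·4.44 = 27.90 rad/s, so T = P/ω = 2130 / 27.90 = 76.35 N·m.
For a solid shaft τ_max = 16T/(πd³), so d = (16T/(π τ_allow))^(1/3) = (16·76.35/(π·8.92×10^7))^(1/3) = 0.01634 m.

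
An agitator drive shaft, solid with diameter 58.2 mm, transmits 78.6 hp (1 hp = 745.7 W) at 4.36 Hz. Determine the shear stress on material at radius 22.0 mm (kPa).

ω = 2π·4.36 = 27.39 rad/s, so T = P/ω = 78.6×745.7 / 27.39 = 2140 N·m.
J = πd⁴/32 = π(0.0582)⁴/32 = 1.126×10^-6 m⁴.
Shear stress varies linearly with radius: τ = T·r/J = 2140 × 0.0220 / 1.126×10^-6 = 4.179×10^7 Pa.

41800 kPa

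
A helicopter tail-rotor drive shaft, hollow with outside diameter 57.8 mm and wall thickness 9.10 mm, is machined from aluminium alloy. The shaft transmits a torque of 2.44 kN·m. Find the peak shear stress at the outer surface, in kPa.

J = π(d_o⁴ − d_i⁴)/32 = π(0.0578⁴ − 0.0396⁴)/32 = 8.543×10^-7 m⁴.
τ_max = T·r/J = 2440 × 0.0289 / 8.543×10^-7 = 8.254×10^7 Pa.

82500 kPa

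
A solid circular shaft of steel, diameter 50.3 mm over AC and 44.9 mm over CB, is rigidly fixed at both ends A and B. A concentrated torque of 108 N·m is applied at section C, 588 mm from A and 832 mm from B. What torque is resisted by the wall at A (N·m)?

Compatibility: T_A·a/J_AC = T_B·b/J_CB with T_A + T_B = T₀.
J_AC = 6.28×10^-7 m⁴, J_CB = 3.99×10^-7 m⁴, so T_A = T₀·(J_AC/a)/((J_AC/a)+(J_CB/b)) = 74.55 N·m, T_B = 33.45 N·m.

74.5 N·m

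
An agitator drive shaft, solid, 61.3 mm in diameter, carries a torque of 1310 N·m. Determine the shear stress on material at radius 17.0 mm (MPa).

16.1 MPa

J = πd⁴/32 = π(0.0613)⁴/32 = 1.386×10^-6 m⁴.
Shear stress varies linearly with radius: τ = T·r/J = 1310 × 0.0170 / 1.386×10^-6 = 1.606×10^7 Pa.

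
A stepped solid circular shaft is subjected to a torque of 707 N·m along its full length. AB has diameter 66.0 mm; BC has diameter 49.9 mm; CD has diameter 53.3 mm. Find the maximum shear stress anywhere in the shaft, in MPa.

Under the same torque, τ_max = 16T/(πd³) is largest where d is smallest — segment BC (d = 49.9 mm).
τ_max = 16·707.0/(π·(0.0499)³) = 2.898×10^7 Pa.

29.0 MPa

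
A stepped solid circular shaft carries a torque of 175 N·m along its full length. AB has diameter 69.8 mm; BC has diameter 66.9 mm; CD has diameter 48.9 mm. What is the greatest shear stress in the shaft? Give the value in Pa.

Under the same torque, τ_max = 16T/(πd³) is largest where d is smallest — segment CD (d = 48.9 mm).
τ_max = 16·175.0/(π·(0.0489)³) = 7.622×10^6 Pa.

7.62e6 Pa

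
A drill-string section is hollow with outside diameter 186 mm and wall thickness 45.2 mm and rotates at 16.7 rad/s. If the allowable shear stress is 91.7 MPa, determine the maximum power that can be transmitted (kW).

1800 kW

J = π(d_o⁴ − d_i⁴)/32 = π(0.186⁴ − 0.0956⁴)/32 = 1.093×10^-4 m⁴.
T_max = τ_allow·J/r = 9.17×10^7 × 1.093×10^-4 / 0.0930 = 107800 N·m.
ω = 16.7 rad/s, so P_max = T_max·ω = 1.800×10^6 W.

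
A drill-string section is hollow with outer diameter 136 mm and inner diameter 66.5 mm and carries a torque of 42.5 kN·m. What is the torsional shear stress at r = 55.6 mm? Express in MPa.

74.6 MPa

J = π(d_o⁴ − d_i⁴)/32 = π(0.136⁴ − 0.0665⁴)/32 = 3.167×10^-5 m⁴.
Shear stress varies linearly with radius: τ = T·r/J = 42500 × 0.0556 / 3.167×10^-5 = 7.462×10^7 Pa.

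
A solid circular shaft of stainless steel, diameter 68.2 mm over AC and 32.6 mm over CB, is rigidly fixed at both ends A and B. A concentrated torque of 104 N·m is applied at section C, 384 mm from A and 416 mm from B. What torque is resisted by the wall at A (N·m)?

Compatibility: T_A·a/J_AC = T_B·b/J_CB with T_A + T_B = T₀.
J_AC = 2.12×10^-6 m⁴, J_CB = 1.11×10^-7 m⁴, so T_A = T₀·(J_AC/a)/((J_AC/a)+(J_CB/b)) = 99.22 N·m, T_B = 4.781 N·m.

99.2 N·m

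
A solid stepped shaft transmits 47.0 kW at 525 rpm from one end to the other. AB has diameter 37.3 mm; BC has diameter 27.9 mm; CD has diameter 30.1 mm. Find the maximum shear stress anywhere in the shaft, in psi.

ω = 2π·525/60 = 54.98 rad/s, so T = P/ω = 47.0×10³ / 54.98 = 854.9 N·m.
Under the same torque, τ_max = 16T/(πd³) is largest where d is smallest — segment BC (d = 27.9 mm).
τ_max = 16·854.9/(π·(0.0279)³) = 2.005×10^8 Pa.

29100 psi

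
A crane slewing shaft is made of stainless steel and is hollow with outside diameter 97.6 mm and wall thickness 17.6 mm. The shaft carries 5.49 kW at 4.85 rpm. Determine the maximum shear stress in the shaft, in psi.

ω = 2π·4.85/60 = 0.5079 rad/s, so T = P/ω = 5.49×10³ / 0.5079 = 10810 N·m.
J = π(d_o⁴ − d_i⁴)/32 = π(0.0976⁴ − 0.0624⁴)/32 = 7.420×10^-6 m⁴.
τ_max = T·r/J = 10810 × 0.0488 / 7.420×10^-6 = 7.109×10^7 Pa.

10300 psi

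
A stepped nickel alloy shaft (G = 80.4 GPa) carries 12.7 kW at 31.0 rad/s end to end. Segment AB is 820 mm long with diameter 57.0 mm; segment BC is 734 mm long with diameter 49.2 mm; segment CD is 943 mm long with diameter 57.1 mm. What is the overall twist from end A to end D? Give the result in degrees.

ω = 31.0 rad/s, so T = P/ω = 12.7×10³ / 31.00 = 409.7 N·m.
J_AB = π(0.0570)⁴/32 = 1.04×10^-6 m⁴; J_BC = π(0.0492)⁴/32 = 5.75×10^-7 m⁴; J_CD = π(0.0571)⁴/32 = 1.04×10^-6 m⁴.
θ = (T/G)·Σ L_i/J_i = (409.7/80.4×10⁹)·(0.820/1.04×10^-6 + 0.734/5.75×10^-7 + 0.943/1.04×10^-6) = 0.01514 rad.

0.867°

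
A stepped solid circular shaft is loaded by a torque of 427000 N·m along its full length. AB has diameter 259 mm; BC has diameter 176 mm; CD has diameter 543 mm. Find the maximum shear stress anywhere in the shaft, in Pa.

Under the same torque, τ_max = 16T/(πd³) is largest where d is smallest — segment BC (d = 176 mm).
τ_max = 16·427000/(π·(0.176)³) = 3.989×10^8 Pa.

3.99e8 Pa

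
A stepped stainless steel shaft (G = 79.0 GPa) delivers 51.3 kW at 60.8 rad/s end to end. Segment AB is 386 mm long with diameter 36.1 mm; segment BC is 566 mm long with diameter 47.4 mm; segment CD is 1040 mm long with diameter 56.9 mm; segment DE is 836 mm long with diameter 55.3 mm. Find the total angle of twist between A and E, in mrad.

57.4 mrad

ω = 60.8 rad/s, so T = P/ω = 51.3×10³ / 60.80 = 843.8 N·m.
J_AB = π(0.0361)⁴/32 = 1.67×10^-7 m⁴; J_BC = π(0.0474)⁴/32 = 4.96×10^-7 m⁴; J_CD = π(0.0569)⁴/32 = 1.03×10^-6 m⁴; J_DE = π(0.0553)⁴/32 = 9.18×10^-7 m⁴.
θ = (T/G)·Σ L_i/J_i = (843.8/79.0×10⁹)·(0.386/1.67×10^-7 + 0.566/4.96×10^-7 + 1.04/1.03×10^-6 + 0.836/9.18×10^-7) = 0.05744 rad.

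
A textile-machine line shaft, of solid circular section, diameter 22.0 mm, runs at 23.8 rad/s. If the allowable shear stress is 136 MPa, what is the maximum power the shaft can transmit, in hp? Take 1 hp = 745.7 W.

9.08 hp

J = πd⁴/32 = π(0.0220)⁴/32 = 2.300×10^-8 m⁴.
T_max = τ_allow·J/r = 1.36×10^8 × 2.300×10^-8 / 0.0110 = 284.3 N·m.
ω = 23.8 rad/s, so P_max = T_max·ω = 6767 W.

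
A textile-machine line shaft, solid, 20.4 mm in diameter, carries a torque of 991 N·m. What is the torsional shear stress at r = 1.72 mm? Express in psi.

14500 psi

J = πd⁴/32 = π(0.0204)⁴/32 = 1.700×10^-8 m⁴.
Shear stress varies linearly with radius: τ = T·r/J = 991.0 × 0.00172 / 1.700×10^-8 = 1.002×10^8 Pa.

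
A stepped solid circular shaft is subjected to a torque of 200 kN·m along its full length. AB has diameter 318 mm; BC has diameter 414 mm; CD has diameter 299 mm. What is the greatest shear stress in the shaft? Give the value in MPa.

38.1 MPa

Under the same torque, τ_max = 16T/(πd³) is largest where d is smallest — segment CD (d = 299 mm).
τ_max = 16·200000/(π·(0.299)³) = 3.811×10^7 Pa.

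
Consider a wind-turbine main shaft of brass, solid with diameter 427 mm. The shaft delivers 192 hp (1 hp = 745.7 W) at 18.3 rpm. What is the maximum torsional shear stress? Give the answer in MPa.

4.89 MPa

ω = 2π·18.3/60 = 1.916 rad/s, so T = P/ω = 192×745.7 / 1.916 = 74710 N·m.
J = πd⁴/32 = π(0.427)⁴/32 = 3.264×10^-3 m⁴.
τ_max = T·r/J = 74710 × 0.213 / 3.264×10^-3 = 4.887×10^6 Pa.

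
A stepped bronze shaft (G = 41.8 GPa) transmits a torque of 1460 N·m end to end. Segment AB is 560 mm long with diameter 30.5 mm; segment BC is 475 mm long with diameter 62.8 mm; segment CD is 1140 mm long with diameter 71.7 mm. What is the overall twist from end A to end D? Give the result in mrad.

256 mrad

J_AB = π(0.0305)⁴/32 = 8.50×10^-8 m⁴; J_BC = π(0.0628)⁴/32 = 1.53×10^-6 m⁴; J_CD = π(0.0717)⁴/32 = 2.59×10^-6 m⁴.
θ = (T/G)·Σ L_i/J_i = (1460/41.8×10⁹)·(0.560/8.50×10^-8 + 0.475/1.53×10^-6 + 1.14/2.59×10^-6) = 0.2564 rad.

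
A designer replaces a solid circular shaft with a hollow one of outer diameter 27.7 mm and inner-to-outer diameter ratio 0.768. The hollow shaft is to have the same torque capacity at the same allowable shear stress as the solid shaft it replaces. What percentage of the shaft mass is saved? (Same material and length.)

Equal τ_max and T ⇒ the solid shaft needs d_s³ = d_o³(1−k⁴), so d_s = 27.7·(1−0.768⁴)^(1/3) = 24.02 mm.
Area ratio A_h/A_s = d_o²(1−k²)/d_s² = (1−k²)/(1−k⁴)^(2/3) = 0.5455.
Mass saving = 1 − 0.5455 = 45.5 %.

45.5 %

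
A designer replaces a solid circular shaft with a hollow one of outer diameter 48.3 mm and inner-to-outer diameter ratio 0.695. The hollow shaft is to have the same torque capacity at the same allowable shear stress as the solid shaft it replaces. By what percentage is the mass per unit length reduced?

Equal τ_max and T ⇒ the solid shaft needs d_s³ = d_o³(1−k⁴), so d_s = 48.3·(1−0.695⁴)^(1/3) = 44.21 mm.
Area ratio A_h/A_s = d_o²(1−k²)/d_s² = (1−k²)/(1−k⁴)^(2/3) = 0.6172.
Mass saving = 1 − 0.6172 = 38.3 %.

38.3 %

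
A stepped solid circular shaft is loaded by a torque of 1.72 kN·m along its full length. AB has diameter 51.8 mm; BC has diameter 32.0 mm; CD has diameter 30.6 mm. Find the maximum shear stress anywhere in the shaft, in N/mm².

Under the same torque, τ_max = 16T/(πd³) is largest where d is smallest — segment CD (d = 30.6 mm).
τ_max = 16·1720/(π·(0.0306)³) = 3.057×10^8 Pa.

306 N/mm²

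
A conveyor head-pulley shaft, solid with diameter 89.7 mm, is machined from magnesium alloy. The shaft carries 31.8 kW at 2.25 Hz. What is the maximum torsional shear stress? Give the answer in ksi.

ω = 2π·2.25 = 14.14 rad/s, so T = P/ω = 31.8×10³ / 14.14 = 2249 N·m.
J = πd⁴/32 = π(0.0897)⁴/32 = 6.356×10^-6 m⁴.
τ_max = T·r/J = 2249 × 0.0449 / 6.356×10^-6 = 1.587×10^7 Pa.

2.30 ksi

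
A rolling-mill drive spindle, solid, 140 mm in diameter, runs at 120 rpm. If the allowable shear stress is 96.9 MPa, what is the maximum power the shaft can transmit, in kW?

656 kW

J = πd⁴/32 = π(0.140)⁴/32 = 3.771×10^-5 m⁴.
T_max = τ_allow·J/r = 9.69×10^7 × 3.771×10^-5 / 0.0700 = 52210 N·m.
ω = 2π·120/60 = 12.57 rad/s, so P_max = T_max·ω = 6.561×10^5 W.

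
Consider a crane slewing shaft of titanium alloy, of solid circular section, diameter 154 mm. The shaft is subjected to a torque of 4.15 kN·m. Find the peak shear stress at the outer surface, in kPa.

5790 kPa

J = πd⁴/32 = π(0.154)⁴/32 = 5.522×10^-5 m⁴.
τ_max = T·r/J = 4150 × 0.0770 / 5.522×10^-5 = 5.787×10^6 Pa.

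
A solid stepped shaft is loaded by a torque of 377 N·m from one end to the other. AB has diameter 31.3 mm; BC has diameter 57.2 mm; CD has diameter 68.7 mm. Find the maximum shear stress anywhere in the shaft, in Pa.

Under the same torque, τ_max = 16T/(πd³) is largest where d is smallest — segment AB (d = 31.3 mm).
τ_max = 16·377.0/(π·(0.0313)³) = 6.262×10^7 Pa.

6.26e7 Pa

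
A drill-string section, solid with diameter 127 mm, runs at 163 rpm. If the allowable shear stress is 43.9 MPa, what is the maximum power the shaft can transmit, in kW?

J = πd⁴/32 = π(0.127)⁴/32 = 2.554×10^-5 m⁴.
T_max = τ_allow·J/r = 4.39×10^7 × 2.554×10^-5 / 0.0635 = 17660 N·m.
ω = 2π·163/60 = 17.07 rad/s, so P_max = T_max·ω = 3.014×10^5 W.

301 kW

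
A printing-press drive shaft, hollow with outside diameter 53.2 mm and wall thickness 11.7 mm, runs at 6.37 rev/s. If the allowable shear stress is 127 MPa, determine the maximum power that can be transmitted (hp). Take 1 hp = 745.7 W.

J = π(d_o⁴ − d_i⁴)/32 = π(0.0532⁴ − 0.0298⁴)/32 = 7.090×10^-7 m⁴.
T_max = τ_allow·J/r = 1.27×10^8 × 7.090×10^-7 / 0.0266 = 3385 N·m.
ω = 2π·6.37 = 40.02 rad/s, so P_max = T_max·ω = 1.355×10^5 W.

182 hp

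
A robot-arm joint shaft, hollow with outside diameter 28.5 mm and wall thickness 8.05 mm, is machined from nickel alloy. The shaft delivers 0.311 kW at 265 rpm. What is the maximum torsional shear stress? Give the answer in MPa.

2.56 MPa

ω = 2π·265/60 = 27.75 rad/s, so T = P/ω = 0.311×10³ / 27.75 = 11.21 N·m.
J = π(d_o⁴ − d_i⁴)/32 = π(0.0285⁴ − 0.0124⁴)/32 = 6.245×10^-8 m⁴.
τ_max = T·r/J = 11.21 × 0.0143 / 6.245×10^-8 = 2.557×10^6 Pa.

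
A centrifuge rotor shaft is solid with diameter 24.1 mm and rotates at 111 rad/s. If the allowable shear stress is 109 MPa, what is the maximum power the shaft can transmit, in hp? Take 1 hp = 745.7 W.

J = πd⁴/32 = π(0.0241)⁴/32 = 3.312×10^-8 m⁴.
T_max = τ_allow·J/r = 1.09×10^8 × 3.312×10^-8 / 0.0120 = 299.6 N·m.
ω = 111 rad/s, so P_max = T_max·ω = 3.325×10^4 W.

44.6 hp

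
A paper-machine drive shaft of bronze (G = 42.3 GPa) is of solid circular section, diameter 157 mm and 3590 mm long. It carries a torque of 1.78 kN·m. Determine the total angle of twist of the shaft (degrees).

J = πd⁴/32 = π(0.157)⁴/32 = 5.965×10^-5 m⁴.
θ = T·L/(G·J) = 1780 × 3.59 / (42.3×10⁹ × 5.965×10^-5) = 2.533×10^-3 rad.

0.145°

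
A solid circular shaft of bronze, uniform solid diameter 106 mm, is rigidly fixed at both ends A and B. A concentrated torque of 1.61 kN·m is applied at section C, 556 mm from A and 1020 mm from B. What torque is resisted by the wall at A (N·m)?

1040 N·m

With uniform GJ and both ends fixed, compatibility θ_AC = θ_CB gives T_A·a = T_B·b, together with T_A + T_B = T₀.
T_A = T₀·b/(a+b) = 1610·1020/1576 = 1042 N·m; T_B = 568.0 N·m.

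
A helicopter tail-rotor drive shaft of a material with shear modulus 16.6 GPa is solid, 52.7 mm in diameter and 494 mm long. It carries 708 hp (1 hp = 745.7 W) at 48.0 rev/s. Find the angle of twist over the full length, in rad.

0.0688 rad

ω = 2π·48.0 = 301.6 rad/s, so T = P/ω = 708×745.7 / 301.6 = 1751 N·m.
J = πd⁴/32 = π(0.0527)⁴/32 = 7.573×10^-7 m⁴.
θ = T·L/(G·J) = 1751 × 0.494 / (16.6×10⁹ × 7.573×10^-7) = 0.06879 rad.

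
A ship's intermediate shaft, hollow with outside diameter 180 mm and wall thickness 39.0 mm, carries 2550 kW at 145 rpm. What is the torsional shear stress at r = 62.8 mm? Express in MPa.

ω = 2π·145/60 = 15.18 rad/s, so T = P/ω = 2550×10³ / 15.18 = 167900 N·m.
J = π(d_o⁴ − d_i⁴)/32 = π(0.180⁴ − 0.102⁴)/32 = 9.243×10^-5 m⁴.
Shear stress varies linearly with radius: τ = T·r/J = 167900 × 0.0628 / 9.243×10^-5 = 1.141×10^8 Pa.

114 MPa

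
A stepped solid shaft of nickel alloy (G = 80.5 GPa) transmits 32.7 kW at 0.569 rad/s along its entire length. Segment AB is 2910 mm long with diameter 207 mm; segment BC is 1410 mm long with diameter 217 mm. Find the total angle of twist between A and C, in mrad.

16.1 mrad

ω = 0.569 rad/s, so T = P/ω = 32.7×10³ / 0.5690 = 57470 N·m.
J_AB = π(0.207)⁴/32 = 1.80×10^-4 m⁴; J_BC = π(0.217)⁴/32 = 2.18×10^-4 m⁴.
θ = (T/G)·Σ L_i/J_i = (57470/80.5×10⁹)·(2.91/1.80×10^-4 + 1.41/2.18×10^-4) = 0.01615 rad.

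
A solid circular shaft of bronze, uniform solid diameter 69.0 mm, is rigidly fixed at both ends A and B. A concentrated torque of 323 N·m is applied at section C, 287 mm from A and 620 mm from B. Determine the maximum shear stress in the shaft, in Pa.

With uniform GJ and both ends fixed, compatibility θ_AC = θ_CB gives T_A·a = T_B·b, together with T_A + T_B = T₀.
T_A = T₀·b/(a+b) = 323.0·620/907.0 = 220.8 N·m; T_B = 102.2 N·m.
τ in each portion: τ_AC = 3.42×10^6 Pa, τ_CB = 1.58×10^6 Pa; maximum is in AC.
τ_max = T_AC·r/J = 220.8·0.0345/2.23×10^-6 = 3.423×10^6 Pa.

3.42e6 Pa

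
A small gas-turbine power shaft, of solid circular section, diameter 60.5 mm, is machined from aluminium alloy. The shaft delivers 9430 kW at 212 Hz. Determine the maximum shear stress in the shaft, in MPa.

ω = 2π·212 = 1332 rad/s, so T = P/ω = 9430×10³ / 1332 = 7079 N·m.
J = πd⁴/32 = π(0.0605)⁴/32 = 1.315×10^-6 m⁴.
τ_max = T·r/J = 7079 × 0.0302 / 1.315×10^-6 = 1.628×10^8 Pa.

163 MPa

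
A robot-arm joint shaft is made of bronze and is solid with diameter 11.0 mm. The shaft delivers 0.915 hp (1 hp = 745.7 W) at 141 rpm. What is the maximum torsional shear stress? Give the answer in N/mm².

ω = 2π·141/60 = 14.77 rad/s, so T = P/ω = 0.915×745.7 / 14.77 = 46.21 N·m.
J = πd⁴/32 = π(0.0110)⁴/32 = 1.437×10^-9 m⁴.
τ_max = T·r/J = 46.21 × 0.00550 / 1.437×10^-9 = 1.768×10^8 Pa.

177 N/mm²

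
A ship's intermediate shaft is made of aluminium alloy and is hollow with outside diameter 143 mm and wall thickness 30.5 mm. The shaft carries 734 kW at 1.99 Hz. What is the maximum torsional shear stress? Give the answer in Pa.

1.15e8 Pa

ω = 2π·1.99 = 12.50 rad/s, so T = P/ω = 734×10³ / 12.50 = 58700 N·m.
J = π(d_o⁴ − d_i⁴)/32 = π(0.143⁴ − 0.0820⁴)/32 = 3.661×10^-5 m⁴.
τ_max = T·r/J = 58700 × 0.0715 / 3.661×10^-5 = 1.146×10^8 Pa.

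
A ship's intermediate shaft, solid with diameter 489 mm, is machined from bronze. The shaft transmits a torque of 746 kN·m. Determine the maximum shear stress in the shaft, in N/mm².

J = πd⁴/32 = π(0.489)⁴/32 = 5.614×10^-3 m⁴.
τ_max = T·r/J = 746000 × 0.244 / 5.614×10^-3 = 3.249×10^7 Pa.

32.5 N/mm²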